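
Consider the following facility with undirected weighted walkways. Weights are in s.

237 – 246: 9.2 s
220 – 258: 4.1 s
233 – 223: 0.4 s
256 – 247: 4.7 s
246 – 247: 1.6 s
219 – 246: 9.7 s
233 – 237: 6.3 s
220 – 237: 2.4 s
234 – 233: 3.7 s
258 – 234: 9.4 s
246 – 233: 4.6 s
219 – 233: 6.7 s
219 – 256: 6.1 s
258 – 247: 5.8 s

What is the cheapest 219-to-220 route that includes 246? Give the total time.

21.2 s

Best 219 to 246: 219–246 costing 9.7
Shortest 246→220: 246–247–258–220 = 11.5
Total via 246: 9.7 + 11.5 = 21.2 s.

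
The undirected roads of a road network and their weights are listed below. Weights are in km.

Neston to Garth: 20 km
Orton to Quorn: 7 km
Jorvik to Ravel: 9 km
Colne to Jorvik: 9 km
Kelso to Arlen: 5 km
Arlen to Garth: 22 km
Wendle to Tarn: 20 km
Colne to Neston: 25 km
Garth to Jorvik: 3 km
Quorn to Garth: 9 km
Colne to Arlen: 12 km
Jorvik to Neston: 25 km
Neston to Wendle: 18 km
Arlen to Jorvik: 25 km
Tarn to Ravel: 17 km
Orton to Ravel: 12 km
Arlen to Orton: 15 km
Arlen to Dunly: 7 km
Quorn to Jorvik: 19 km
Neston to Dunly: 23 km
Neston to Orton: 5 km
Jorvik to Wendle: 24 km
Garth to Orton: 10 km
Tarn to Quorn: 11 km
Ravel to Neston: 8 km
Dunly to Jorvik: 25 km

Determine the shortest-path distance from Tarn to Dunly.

40 km

Running Dijkstra from Tarn:
Tarn: 0
Quorn: 11  (via Tarn)
Ravel: 17  (via Tarn)
Orton: 18  (via Quorn)
Garth: 20  (via Quorn)
Wendle: 20  (via Tarn)
Neston: 23  (via Orton)
Jorvik: 23  (via Garth)
Colne: 32  (via Jorvik)
Arlen: 33  (via Orton)
Kelso: 38  (via Arlen)
Dunly: 40  (via Arlen)
Shortest route: Tarn–Quorn–Orton–Arlen–Dunly = 40 km.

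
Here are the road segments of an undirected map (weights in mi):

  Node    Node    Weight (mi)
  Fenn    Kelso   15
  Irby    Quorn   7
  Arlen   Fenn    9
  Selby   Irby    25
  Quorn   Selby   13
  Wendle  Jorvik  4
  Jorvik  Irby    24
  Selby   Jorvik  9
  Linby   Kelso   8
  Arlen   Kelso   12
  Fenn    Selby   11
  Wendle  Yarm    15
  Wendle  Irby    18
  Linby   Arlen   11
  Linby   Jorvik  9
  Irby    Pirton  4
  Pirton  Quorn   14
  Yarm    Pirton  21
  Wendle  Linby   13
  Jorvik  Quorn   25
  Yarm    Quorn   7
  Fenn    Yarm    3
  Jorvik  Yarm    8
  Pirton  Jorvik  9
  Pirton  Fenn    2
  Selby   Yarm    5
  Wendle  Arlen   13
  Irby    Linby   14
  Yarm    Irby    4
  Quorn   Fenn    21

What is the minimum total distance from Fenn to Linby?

Enumerating some paths:
Fenn - Yarm - Irby - Linby: 3+4+14 = 21
Fenn - Pirton - Irby - Linby: 2+4+14 = 20
Fenn - Yarm - Selby - Jorvik - Linby: 3+5+9+9 = 26
Fenn - Kelso - Linby: 15+8 = 23
The minimum is 20 mi via Fenn - Pirton - Irby - Linby.

20 mi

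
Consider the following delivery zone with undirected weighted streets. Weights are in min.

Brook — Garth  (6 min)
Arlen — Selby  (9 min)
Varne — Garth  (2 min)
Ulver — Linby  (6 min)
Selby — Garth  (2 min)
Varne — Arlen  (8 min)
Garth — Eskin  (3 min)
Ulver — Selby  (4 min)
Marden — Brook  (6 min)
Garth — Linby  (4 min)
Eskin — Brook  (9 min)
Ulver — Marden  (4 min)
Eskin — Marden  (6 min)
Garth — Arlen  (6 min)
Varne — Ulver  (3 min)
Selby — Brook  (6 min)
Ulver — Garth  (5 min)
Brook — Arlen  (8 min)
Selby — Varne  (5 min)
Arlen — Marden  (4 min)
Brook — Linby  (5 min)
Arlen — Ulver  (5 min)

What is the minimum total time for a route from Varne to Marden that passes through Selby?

Best Varne to Selby: Varne–Garth–Selby costing 4
Shortest Selby→Marden: Selby–Ulver–Marden = 8
Total via Selby: 4 + 8 = 12 min.

12 min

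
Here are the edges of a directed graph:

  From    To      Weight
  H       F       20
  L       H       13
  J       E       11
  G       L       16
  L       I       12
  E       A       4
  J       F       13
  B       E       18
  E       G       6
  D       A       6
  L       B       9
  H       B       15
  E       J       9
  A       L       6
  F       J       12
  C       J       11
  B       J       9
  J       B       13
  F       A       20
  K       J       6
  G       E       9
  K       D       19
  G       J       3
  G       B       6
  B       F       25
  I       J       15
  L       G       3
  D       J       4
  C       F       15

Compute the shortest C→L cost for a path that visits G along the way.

44

Best C to G: C–J–E–G costing 28
Shortest G→L: G–L = 16
Total via G: 28 + 16 = 44.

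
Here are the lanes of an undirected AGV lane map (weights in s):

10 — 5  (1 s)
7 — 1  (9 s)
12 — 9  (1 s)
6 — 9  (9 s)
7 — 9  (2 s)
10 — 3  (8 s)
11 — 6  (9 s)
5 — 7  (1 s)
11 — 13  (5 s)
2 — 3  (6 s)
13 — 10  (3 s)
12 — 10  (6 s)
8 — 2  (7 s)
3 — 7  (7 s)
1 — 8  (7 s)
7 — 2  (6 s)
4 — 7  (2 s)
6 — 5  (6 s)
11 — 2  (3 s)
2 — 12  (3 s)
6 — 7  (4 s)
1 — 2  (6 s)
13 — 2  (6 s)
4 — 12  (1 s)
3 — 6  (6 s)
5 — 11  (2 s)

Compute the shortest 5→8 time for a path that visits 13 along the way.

17 s

Best 5 to 13: 5–10–13 costing 4
Shortest 13→8: 13–2–8 = 13
Total via 13: 4 + 13 = 17 s.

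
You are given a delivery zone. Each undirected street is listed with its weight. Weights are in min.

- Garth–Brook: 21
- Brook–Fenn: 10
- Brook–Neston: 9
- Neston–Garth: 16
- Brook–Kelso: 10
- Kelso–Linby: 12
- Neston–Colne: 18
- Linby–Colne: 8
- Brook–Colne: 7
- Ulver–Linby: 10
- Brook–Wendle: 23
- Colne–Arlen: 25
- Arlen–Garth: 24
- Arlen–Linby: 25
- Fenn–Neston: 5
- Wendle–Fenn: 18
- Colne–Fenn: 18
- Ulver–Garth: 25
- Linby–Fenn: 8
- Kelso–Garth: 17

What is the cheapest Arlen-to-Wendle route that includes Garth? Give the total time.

Best Arlen to Garth: Arlen–Garth costing 24
Shortest Garth→Wendle: Garth–Neston–Fenn–Wendle = 39
Total via Garth: 24 + 39 = 63 min.

63 min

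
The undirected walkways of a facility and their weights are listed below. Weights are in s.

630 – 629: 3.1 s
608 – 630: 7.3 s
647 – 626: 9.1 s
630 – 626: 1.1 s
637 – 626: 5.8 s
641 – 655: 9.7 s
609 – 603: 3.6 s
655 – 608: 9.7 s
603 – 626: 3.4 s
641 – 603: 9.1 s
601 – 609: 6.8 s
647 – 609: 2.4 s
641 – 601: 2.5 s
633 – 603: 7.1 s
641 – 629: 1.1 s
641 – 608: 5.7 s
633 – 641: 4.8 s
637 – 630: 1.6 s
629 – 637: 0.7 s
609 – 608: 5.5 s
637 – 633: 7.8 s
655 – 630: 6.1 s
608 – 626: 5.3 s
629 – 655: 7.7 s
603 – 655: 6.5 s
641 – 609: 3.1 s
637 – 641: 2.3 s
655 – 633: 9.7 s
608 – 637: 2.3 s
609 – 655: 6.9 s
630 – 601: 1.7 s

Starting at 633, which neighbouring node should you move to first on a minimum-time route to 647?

641

Compare a few routes:
633 → 641 → 609 → 647: 4.8+3.1+2.4 = 10.3
633 → 603 → 609 → 647: 7.1+3.6+2.4 = 13.1
The minimum is 10.3 s via 633 → 641 → 609 → 647.
So from 633 the first move is to 641.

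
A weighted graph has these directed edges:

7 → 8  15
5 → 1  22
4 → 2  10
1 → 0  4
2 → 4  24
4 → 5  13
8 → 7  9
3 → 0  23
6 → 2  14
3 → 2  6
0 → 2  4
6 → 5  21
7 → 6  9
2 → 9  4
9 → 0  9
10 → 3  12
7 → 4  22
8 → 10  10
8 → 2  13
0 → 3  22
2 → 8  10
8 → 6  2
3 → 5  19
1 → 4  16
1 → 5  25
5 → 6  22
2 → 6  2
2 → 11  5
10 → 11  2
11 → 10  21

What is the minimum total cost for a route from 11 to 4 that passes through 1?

Shortest 11→1: 11 → 10 → 3 → 5 → 1 = 74
Shortest 1→4: 1 → 4 = 16
Total via 1: 74 + 16 = 90.

90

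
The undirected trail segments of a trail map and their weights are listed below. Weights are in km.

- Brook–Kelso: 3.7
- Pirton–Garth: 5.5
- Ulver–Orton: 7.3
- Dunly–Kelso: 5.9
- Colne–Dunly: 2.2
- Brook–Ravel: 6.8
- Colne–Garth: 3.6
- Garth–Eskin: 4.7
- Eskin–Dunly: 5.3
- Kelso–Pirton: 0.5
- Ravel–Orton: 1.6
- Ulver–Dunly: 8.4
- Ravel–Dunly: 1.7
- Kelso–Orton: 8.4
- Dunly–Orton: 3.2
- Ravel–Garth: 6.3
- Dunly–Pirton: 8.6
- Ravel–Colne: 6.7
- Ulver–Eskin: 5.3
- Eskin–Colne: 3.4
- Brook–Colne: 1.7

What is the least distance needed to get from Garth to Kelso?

Enumerating some paths:
Garth–Colne–Brook–Kelso: 3.6+1.7+3.7 = 9
Garth–Colne–Dunly–Kelso: 3.6+2.2+5.9 = 11.7
Garth–Pirton–Kelso: 5.5+0.5 = 6
The minimum is 6 km via Garth–Pirton–Kelso.

6 km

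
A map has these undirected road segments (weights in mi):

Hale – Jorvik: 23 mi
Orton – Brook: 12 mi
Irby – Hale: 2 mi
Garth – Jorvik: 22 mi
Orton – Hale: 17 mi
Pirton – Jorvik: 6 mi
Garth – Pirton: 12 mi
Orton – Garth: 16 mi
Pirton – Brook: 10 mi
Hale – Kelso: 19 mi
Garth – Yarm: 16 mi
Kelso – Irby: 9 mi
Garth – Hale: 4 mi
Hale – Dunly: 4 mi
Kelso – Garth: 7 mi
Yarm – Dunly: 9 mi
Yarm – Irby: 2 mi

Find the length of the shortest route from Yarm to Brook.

30 mi

Enumerating some paths:
Yarm - Irby - Hale - Orton - Brook: 2+2+17+12 = 33
Yarm - Irby - Hale - Garth - Pirton - Brook: 2+2+4+12+10 = 30
Yarm - Irby - Hale - Garth - Orton - Brook: 2+2+4+16+12 = 36
Cheapest is Yarm - Irby - Hale - Garth - Pirton - Brook at 30 mi.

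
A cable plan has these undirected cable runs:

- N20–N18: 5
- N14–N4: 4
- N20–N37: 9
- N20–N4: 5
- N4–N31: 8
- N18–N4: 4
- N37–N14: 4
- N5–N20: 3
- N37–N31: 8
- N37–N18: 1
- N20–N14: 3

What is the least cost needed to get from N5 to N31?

16

Candidate routes:
N5 - N20 - N14 - N37 - N31: 3+3+4+8 = 18
N5 - N20 - N18 - N37 - N31: 3+5+1+8 = 17
N5 - N20 - N4 - N31: 3+5+8 = 16
N5 - N20 - N14 - N4 - N31: 3+3+4+8 = 18
The minimum is 16 via N5 - N20 - N4 - N31.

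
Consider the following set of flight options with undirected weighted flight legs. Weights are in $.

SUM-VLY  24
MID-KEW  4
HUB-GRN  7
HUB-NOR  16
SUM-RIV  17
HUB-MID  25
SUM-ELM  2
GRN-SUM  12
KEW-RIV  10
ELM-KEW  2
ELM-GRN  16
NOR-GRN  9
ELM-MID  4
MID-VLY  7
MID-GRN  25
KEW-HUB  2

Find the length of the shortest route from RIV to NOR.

Enumerating some paths:
RIV–KEW–HUB–NOR: 10+2+16 = 28
RIV–KEW–ELM–GRN–NOR: 10+2+16+9 = 37
RIV–KEW–ELM–SUM–GRN–NOR: 10+2+2+12+9 = 35
Cheapest is RIV–KEW–HUB–NOR at $28.

$28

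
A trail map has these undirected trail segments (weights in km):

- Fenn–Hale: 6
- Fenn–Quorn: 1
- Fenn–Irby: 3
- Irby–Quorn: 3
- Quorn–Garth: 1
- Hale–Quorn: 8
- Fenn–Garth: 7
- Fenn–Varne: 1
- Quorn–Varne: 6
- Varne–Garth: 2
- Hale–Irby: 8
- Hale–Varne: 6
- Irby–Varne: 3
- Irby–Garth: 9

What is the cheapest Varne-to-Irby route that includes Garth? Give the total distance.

Shortest Varne→Garth: Varne–Garth = 2
Shortest Garth→Irby: Garth–Quorn–Irby = 4
Total via Garth: 2 + 4 = 6 km.

6 km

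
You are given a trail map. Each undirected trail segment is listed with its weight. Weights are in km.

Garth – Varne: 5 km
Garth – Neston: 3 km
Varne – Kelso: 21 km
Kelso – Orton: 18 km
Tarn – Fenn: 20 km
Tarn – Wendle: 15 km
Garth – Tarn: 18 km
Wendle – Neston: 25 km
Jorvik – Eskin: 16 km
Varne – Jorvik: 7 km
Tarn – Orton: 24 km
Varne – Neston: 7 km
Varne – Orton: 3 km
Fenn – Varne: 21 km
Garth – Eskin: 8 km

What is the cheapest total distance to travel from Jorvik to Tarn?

30 km

Compare a few routes:
Jorvik - Varne - Orton - Tarn: 7+3+24 = 34
Jorvik - Varne - Neston - Garth - Tarn: 7+7+3+18 = 35
Jorvik - Varne - Garth - Tarn: 7+5+18 = 30
Jorvik - Eskin - Garth - Tarn: 16+8+18 = 42
Cheapest is Jorvik - Varne - Garth - Tarn at 30 km.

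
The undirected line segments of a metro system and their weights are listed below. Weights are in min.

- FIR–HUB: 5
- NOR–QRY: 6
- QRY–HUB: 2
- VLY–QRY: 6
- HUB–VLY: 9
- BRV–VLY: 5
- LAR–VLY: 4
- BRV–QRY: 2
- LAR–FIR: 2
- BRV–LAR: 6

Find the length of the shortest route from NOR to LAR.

Candidate routes:
NOR → QRY → BRV → LAR: 6+2+6 = 14
NOR → QRY → VLY → LAR: 6+6+4 = 16
NOR → QRY → HUB → FIR → LAR: 6+2+5+2 = 15
The minimum is 14 min via NOR → QRY → BRV → LAR.

14 min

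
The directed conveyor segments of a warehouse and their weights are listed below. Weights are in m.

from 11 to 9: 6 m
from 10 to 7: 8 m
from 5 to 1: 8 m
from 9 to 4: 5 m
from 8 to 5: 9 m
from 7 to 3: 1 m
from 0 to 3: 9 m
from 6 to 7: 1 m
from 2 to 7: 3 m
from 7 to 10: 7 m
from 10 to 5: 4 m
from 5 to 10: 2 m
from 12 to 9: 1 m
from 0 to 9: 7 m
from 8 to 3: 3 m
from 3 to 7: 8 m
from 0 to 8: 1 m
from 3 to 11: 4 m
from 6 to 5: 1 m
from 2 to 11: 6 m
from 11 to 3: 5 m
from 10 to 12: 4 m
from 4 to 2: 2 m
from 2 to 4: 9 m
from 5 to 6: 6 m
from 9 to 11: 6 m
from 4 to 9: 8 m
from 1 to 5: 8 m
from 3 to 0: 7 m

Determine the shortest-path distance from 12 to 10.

Settle nodes by increasing distance from 12:
12: 0
9: 1  (via 12)
4: 6  (via 9)
11: 7  (via 9)
2: 8  (via 4)
7: 11  (via 2)
3: 12  (via 11)
10: 18  (via 7)
Shortest route: 12–9–4–2–7–10 = 18 m.

18 m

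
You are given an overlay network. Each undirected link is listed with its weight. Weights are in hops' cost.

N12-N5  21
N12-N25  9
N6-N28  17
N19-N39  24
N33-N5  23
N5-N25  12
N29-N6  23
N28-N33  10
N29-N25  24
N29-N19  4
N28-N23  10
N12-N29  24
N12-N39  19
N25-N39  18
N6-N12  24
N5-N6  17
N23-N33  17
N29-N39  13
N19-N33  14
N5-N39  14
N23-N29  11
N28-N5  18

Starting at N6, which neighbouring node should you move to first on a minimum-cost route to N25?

N5

Compare a few routes:
N6 - N12 - N25: 24+9 = 33
N6 - N5 - N25: 17+12 = 29
The minimum is 29 hops' cost via N6 - N5 - N25.
So from N6 the first move is to N5.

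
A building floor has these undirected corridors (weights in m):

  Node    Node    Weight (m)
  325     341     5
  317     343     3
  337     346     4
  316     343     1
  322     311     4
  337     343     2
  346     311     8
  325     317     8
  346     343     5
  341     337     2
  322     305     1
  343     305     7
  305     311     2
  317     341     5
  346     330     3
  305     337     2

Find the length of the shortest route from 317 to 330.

11 m

Candidate routes:
317 → 343 → 346 → 330: 3+5+3 = 11
317 → 343 → 337 → 346 → 330: 3+2+4+3 = 12
Cheapest is 317 → 343 → 346 → 330 at 11 m.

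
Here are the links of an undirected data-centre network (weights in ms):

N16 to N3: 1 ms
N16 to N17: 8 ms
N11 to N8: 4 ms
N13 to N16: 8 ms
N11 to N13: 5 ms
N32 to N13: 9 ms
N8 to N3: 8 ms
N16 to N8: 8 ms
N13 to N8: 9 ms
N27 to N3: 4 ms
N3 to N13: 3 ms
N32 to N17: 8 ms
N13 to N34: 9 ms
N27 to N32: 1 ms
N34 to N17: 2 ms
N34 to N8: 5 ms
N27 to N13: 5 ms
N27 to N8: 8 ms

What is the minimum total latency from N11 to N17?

Running Dijkstra from N11:
N11: 0
N8: 4  (via N11)
N13: 5  (via N11)
N3: 8  (via N13)
N16: 9  (via N3)
N34: 9  (via N8)
N27: 10  (via N13)
N17: 11  (via N34)
Shortest route: N11–N8–N34–N17 = 11 ms.

11 ms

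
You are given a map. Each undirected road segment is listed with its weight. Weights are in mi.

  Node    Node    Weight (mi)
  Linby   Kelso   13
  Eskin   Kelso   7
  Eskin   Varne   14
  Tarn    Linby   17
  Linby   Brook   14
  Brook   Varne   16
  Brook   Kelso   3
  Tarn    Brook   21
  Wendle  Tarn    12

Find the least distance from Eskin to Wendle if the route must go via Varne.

Best Eskin to Varne: Eskin → Varne costing 14
Best Varne to Wendle: Varne → Brook → Tarn → Wendle costing 49
Total via Varne: 14 + 49 = 63 mi.

63 mi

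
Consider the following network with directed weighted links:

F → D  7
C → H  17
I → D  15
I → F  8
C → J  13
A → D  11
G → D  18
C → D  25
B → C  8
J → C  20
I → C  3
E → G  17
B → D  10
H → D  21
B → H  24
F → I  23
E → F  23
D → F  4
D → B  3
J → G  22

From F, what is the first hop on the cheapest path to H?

D

Compare a few routes:
F → D → B → H: 7+3+24 = 34
F → I → C → H: 23+3+17 = 43
F → D → B → C → H: 7+3+8+17 = 35
Cheapest is F → D → B → H at 34.
So from F the first move is to D.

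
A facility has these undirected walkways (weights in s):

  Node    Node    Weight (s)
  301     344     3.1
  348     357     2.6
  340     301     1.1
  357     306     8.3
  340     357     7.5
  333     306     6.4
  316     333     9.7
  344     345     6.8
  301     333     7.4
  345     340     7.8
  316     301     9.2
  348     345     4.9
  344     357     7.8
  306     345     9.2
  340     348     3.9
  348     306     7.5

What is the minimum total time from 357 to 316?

Candidate routes:
357 - 348 - 340 - 301 - 316: 2.6+3.9+1.1+9.2 = 16.8
357 - 340 - 301 - 316: 7.5+1.1+9.2 = 17.8
357 - 344 - 301 - 316: 7.8+3.1+9.2 = 20.1
The minimum is 16.8 s via 357 - 348 - 340 - 301 - 316.

16.8 s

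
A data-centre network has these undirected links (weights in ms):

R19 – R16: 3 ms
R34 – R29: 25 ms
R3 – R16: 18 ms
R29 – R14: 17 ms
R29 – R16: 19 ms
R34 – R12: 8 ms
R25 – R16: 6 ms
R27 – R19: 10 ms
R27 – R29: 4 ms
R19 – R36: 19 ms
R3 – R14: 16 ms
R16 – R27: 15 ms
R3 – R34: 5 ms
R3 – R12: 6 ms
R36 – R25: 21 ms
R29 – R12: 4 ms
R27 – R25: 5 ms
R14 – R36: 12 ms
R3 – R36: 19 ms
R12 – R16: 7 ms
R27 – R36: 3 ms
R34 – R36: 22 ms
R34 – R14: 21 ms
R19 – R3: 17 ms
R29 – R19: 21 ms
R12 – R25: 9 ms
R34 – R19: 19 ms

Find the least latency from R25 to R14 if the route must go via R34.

Best R25 to R34: R25 → R12 → R34 costing 17
Best R34 to R14: R34 → R14 costing 21
Total via R34: 17 + 21 = 38 ms.

38 ms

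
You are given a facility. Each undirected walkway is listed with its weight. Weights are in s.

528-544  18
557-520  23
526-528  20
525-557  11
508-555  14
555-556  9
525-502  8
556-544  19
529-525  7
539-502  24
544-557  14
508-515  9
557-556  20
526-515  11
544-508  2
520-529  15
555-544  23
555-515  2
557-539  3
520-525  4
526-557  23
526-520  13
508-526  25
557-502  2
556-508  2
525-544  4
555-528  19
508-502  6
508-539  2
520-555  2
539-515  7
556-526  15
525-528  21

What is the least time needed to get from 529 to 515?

15 s

Running Dijkstra from 529:
529: 0
525: 7  (via 529)
544: 11  (via 525)
520: 11  (via 525)
555: 13  (via 520)
508: 13  (via 544)
556: 15  (via 508)
515: 15  (via 555)
Shortest route: 529 → 525 → 520 → 555 → 515 = 15 s.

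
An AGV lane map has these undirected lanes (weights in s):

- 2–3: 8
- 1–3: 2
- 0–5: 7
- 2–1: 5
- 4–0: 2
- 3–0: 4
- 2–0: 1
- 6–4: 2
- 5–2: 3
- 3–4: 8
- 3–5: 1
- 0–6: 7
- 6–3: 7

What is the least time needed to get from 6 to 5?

Settle nodes by increasing distance from 6:
6: 0
4: 2  (via 6)
0: 4  (via 4)
2: 5  (via 0)
3: 7  (via 6)
5: 8  (via 2)
Shortest route: 6 → 4 → 0 → 2 → 5 = 8 s.

8 s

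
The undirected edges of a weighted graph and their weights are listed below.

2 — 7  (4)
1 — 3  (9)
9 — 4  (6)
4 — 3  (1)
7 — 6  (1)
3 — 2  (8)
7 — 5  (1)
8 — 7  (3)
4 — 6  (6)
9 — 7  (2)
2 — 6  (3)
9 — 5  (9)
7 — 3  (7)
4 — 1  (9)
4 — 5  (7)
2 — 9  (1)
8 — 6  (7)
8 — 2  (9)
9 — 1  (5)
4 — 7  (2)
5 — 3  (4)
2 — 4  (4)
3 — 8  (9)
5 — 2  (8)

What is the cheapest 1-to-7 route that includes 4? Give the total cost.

Shortest 1→4: 1–4 = 9
Shortest 4→7: 4–7 = 2
Total via 4: 9 + 2 = 11.

11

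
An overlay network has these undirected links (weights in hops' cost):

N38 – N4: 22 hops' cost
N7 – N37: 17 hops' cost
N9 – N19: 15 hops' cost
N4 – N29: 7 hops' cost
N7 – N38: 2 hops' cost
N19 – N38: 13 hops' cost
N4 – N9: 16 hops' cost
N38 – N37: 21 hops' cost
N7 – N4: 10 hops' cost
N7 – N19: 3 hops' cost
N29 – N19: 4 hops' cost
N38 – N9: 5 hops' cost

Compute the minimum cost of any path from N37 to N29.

Compare a few routes:
N37 → N38 → N7 → N19 → N29: 21+2+3+4 = 30
N37 → N7 → N4 → N29: 17+10+7 = 34
N37 → N7 → N19 → N29: 17+3+4 = 24
Cheapest is N37 → N7 → N19 → N29 at 24 hops' cost.

24 hops' cost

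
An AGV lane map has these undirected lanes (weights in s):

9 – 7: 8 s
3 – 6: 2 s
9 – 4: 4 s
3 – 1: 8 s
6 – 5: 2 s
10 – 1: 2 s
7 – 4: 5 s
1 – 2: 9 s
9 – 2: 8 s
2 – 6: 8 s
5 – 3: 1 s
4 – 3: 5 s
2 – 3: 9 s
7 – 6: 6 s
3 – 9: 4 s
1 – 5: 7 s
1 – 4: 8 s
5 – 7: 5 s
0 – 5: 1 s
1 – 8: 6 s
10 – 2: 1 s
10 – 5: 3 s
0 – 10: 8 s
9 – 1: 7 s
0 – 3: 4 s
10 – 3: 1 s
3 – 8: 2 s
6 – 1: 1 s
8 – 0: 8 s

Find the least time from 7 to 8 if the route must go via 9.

Best 7 to 9: 7 → 9 costing 8
Best 9 to 8: 9 → 3 → 8 costing 6
Total via 9: 8 + 6 = 14 s.

14 s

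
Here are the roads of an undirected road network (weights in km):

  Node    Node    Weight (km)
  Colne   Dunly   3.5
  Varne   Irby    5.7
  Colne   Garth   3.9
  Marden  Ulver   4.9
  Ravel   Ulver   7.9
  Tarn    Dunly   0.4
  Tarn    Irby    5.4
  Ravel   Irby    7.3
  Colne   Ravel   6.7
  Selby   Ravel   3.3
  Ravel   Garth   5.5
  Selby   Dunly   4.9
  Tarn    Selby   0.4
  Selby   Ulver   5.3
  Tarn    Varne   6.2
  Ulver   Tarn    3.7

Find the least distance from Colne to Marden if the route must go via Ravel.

Shortest Colne→Ravel: Colne–Ravel = 6.7
Shortest Ravel→Marden: Ravel–Selby–Tarn–Ulver–Marden = 12.3
Total via Ravel: 6.7 + 12.3 = 19 km.

19 km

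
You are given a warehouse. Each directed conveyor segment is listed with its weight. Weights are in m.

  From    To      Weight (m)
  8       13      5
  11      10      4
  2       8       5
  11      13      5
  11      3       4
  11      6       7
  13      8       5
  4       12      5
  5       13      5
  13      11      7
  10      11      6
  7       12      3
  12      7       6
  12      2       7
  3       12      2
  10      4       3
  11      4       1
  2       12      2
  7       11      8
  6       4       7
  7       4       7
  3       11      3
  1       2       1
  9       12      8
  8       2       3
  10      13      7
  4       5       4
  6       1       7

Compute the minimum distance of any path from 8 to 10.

Settle nodes by increasing distance from 8:
8: 0
2: 3  (via 8)
12: 5  (via 2)
13: 5  (via 8)
7: 11  (via 12)
11: 12  (via 13)
4: 13  (via 11)
3: 16  (via 11)
10: 16  (via 11)
Shortest route: 8–13–11–10 = 16 m.

16 m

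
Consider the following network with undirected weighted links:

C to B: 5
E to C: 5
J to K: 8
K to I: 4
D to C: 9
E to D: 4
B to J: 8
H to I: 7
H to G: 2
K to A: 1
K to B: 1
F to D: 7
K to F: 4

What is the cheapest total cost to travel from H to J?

Shortest distances from H:
H: 0
G: 2  (via H)
I: 7  (via H)
K: 11  (via I)
A: 12  (via K)
B: 12  (via K)
F: 15  (via K)
C: 17  (via B)
J: 19  (via K)
Shortest route: H → I → K → J = 19.

19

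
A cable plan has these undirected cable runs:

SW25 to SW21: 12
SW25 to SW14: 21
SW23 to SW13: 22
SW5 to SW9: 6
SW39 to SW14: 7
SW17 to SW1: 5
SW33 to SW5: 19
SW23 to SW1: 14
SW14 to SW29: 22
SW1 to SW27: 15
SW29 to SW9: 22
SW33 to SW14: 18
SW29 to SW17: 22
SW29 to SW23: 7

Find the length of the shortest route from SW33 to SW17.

Running Dijkstra from SW33:
SW33: 0
SW14: 18  (via SW33)
SW5: 19  (via SW33)
SW9: 25  (via SW5)
SW39: 25  (via SW14)
SW25: 39  (via SW14)
SW29: 40  (via SW14)
SW23: 47  (via SW29)
SW21: 51  (via SW25)
SW1: 61  (via SW23)
SW17: 62  (via SW29)
Shortest route: SW33 → SW14 → SW29 → SW17 = 62.

62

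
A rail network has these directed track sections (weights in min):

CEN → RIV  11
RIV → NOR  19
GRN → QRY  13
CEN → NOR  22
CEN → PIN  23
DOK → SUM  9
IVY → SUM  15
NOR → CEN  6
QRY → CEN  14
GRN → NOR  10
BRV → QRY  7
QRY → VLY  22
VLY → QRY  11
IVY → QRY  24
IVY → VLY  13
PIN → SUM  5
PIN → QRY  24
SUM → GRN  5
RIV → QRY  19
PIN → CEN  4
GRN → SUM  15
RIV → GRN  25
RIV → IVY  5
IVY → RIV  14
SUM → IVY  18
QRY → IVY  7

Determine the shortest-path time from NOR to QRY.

Compare a few routes:
NOR–CEN–RIV–IVY–VLY–QRY: 6+11+5+13+11 = 46
NOR–CEN–RIV–IVY–QRY: 6+11+5+24 = 46
NOR–CEN–RIV–QRY: 6+11+19 = 36
Cheapest is NOR–CEN–RIV–QRY at 36 min.

36 min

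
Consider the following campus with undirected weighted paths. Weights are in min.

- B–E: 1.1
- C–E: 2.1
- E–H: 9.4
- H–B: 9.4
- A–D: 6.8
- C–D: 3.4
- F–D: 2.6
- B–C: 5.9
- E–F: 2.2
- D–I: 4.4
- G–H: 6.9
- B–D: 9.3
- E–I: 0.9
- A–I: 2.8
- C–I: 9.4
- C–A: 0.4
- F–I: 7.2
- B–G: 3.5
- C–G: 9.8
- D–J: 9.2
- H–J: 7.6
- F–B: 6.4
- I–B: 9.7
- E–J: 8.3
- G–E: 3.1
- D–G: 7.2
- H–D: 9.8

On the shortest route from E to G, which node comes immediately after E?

G

Candidate routes:
E → G: 3.1 = 3.1
E → B → G: 1.1+3.5 = 4.6
The minimum is 3.1 min via E → G.
So from E the first move is to G.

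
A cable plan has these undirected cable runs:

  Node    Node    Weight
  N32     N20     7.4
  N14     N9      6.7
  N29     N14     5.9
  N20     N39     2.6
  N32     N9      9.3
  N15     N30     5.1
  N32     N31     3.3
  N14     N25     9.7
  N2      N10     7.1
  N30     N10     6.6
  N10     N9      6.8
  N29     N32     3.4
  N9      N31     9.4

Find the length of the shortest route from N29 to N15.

31.1

Shortest distances from N29:
N29: 0
N32: 3.4  (via N29)
N14: 5.9  (via N29)
N31: 6.7  (via N32)
N20: 10.8  (via N32)
N9: 12.6  (via N14)
N39: 13.4  (via N20)
N25: 15.6  (via N14)
N10: 19.4  (via N9)
N30: 26  (via N10)
N2: 26.5  (via N10)
N15: 31.1  (via N30)
Shortest route: N29–N14–N9–N10–N30–N15 = 31.1.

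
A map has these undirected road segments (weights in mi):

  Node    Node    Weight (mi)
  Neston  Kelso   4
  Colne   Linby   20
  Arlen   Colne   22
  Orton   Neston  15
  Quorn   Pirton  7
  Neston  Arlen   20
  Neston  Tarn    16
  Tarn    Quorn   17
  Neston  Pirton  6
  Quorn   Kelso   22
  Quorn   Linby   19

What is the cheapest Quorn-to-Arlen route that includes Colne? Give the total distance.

61 mi

Best Quorn to Colne: Quorn → Linby → Colne costing 39
Best Colne to Arlen: Colne → Arlen costing 22
Total via Colne: 39 + 22 = 61 mi.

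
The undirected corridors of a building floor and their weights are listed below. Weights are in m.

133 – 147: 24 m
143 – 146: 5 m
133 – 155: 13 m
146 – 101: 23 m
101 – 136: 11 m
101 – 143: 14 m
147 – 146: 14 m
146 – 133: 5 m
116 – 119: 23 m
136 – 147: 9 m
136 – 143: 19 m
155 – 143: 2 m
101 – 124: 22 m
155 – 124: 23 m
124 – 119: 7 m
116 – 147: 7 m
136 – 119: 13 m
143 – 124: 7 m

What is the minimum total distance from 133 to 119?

Running Dijkstra from 133:
133: 0
146: 5  (via 133)
143: 10  (via 146)
155: 12  (via 143)
124: 17  (via 143)
147: 19  (via 146)
119: 24  (via 124)
Shortest route: 133 → 146 → 143 → 124 → 119 = 24 m.

24 m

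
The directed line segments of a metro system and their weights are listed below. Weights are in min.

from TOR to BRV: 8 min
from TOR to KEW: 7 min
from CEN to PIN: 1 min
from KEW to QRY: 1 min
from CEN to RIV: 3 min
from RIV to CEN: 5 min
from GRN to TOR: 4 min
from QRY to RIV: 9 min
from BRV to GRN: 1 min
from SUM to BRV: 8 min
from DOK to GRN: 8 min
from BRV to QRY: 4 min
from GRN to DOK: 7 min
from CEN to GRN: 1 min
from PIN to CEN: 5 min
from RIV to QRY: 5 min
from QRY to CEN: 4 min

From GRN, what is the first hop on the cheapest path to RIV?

Enumerating some paths:
GRN - TOR - KEW - QRY - RIV: 4+7+1+9 = 21
GRN - TOR - KEW - QRY - CEN - RIV: 4+7+1+4+3 = 19
GRN - TOR - BRV - QRY - CEN - RIV: 4+8+4+4+3 = 23
Cheapest is GRN - TOR - KEW - QRY - CEN - RIV at 19 min.
So from GRN the first move is to TOR.

TOR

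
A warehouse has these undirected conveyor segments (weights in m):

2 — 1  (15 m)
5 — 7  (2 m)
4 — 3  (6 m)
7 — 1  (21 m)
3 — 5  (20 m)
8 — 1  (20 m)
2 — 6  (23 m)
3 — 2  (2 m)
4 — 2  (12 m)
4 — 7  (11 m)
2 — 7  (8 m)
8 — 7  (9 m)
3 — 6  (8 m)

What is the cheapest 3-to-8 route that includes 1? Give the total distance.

Shortest 3→1: 3–2–1 = 17
Best 1 to 8: 1–8 costing 20
Total via 1: 17 + 20 = 37 m.

37 m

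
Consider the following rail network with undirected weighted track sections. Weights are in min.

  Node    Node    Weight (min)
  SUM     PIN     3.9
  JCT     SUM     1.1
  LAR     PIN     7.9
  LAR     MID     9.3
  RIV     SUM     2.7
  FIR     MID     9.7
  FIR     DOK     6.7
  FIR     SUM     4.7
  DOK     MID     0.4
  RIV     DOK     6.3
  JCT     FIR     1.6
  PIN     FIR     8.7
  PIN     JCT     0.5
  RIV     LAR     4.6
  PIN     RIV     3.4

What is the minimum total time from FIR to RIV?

Settle nodes by increasing distance from FIR:
FIR: 0
JCT: 1.6  (via FIR)
PIN: 2.1  (via JCT)
SUM: 2.7  (via JCT)
RIV: 5.4  (via SUM)
Shortest route: FIR–JCT–SUM–RIV = 5.4 min.

5.4 min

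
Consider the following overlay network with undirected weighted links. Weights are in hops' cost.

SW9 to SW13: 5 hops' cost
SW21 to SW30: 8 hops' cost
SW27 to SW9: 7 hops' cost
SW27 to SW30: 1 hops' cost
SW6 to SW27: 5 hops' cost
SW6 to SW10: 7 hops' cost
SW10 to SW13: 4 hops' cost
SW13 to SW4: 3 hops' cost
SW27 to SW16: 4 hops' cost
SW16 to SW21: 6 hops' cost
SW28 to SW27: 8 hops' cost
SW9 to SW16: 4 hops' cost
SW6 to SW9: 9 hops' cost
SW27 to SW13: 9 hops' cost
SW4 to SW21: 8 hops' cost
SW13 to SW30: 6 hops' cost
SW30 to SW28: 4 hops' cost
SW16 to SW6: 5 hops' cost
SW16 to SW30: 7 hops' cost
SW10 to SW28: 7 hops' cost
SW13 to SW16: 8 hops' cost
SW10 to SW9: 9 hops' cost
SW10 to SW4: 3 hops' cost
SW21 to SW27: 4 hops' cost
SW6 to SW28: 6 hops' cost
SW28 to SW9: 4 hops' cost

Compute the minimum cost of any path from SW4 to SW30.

9 hops' cost

Compare a few routes:
SW4 → SW21 → SW27 → SW30: 8+4+1 = 13
SW4 → SW13 → SW30: 3+6 = 9
The minimum is 9 hops' cost via SW4 → SW13 → SW30.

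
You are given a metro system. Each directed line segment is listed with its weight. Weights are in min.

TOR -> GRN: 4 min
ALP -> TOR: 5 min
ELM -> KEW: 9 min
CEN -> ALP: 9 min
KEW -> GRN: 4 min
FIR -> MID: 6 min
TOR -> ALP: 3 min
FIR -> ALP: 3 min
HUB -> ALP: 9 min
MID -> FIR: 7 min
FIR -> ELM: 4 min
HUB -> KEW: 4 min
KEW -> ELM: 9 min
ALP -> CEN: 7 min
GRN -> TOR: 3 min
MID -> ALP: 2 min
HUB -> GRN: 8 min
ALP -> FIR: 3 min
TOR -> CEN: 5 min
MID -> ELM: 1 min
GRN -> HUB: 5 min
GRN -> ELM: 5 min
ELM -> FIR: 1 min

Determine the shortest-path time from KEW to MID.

16 min

Compare a few routes:
KEW → ELM → FIR → MID: 9+1+6 = 16
KEW → GRN → HUB → ALP → FIR → MID: 4+5+9+3+6 = 27
KEW → GRN → TOR → ALP → FIR → MID: 4+3+3+3+6 = 19
The minimum is 16 min via KEW → ELM → FIR → MID.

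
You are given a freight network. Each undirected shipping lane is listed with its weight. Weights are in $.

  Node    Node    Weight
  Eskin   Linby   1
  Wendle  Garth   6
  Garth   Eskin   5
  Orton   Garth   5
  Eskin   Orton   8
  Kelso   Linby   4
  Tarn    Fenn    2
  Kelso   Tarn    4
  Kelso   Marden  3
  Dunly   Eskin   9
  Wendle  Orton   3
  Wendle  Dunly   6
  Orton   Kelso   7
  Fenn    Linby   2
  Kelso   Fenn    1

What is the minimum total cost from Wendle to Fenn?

Shortest distances from Wendle:
Wendle: 0
Orton: 3  (via Wendle)
Garth: 6  (via Wendle)
Dunly: 6  (via Wendle)
Kelso: 10  (via Orton)
Fenn: 11  (via Kelso)
Shortest route: Wendle–Orton–Kelso–Fenn = $11.

$11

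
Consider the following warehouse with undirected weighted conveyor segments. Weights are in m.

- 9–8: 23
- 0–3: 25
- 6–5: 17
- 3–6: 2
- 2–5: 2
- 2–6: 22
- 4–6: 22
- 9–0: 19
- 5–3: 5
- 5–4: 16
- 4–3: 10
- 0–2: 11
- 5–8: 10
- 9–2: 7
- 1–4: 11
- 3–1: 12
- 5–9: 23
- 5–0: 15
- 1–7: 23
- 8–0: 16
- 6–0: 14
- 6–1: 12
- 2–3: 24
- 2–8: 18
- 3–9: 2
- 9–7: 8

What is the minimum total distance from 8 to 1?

Candidate routes:
8 → 5 → 3 → 1: 10+5+12 = 27
8 → 5 → 3 → 6 → 1: 10+5+2+12 = 29
8 → 5 → 2 → 9 → 3 → 1: 10+2+7+2+12 = 33
Cheapest is 8 → 5 → 3 → 1 at 27 m.

27 m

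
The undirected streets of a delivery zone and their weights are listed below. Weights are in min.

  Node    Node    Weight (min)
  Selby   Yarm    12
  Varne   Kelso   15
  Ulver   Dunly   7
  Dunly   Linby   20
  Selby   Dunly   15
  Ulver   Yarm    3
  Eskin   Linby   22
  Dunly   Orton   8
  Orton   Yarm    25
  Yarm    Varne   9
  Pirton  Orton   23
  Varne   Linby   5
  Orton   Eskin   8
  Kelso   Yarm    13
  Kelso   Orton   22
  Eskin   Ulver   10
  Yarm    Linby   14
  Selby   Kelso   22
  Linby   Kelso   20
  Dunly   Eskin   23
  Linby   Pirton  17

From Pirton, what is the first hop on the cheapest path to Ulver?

Linby

Candidate routes:
Pirton → Orton → Dunly → Ulver: 23+8+7 = 38
Pirton → Orton → Eskin → Ulver: 23+8+10 = 41
Pirton → Linby → Yarm → Ulver: 17+14+3 = 34
Pirton → Linby → Dunly → Ulver: 17+20+7 = 44
Cheapest is Pirton → Linby → Yarm → Ulver at 34 min.
So from Pirton the first move is to Linby.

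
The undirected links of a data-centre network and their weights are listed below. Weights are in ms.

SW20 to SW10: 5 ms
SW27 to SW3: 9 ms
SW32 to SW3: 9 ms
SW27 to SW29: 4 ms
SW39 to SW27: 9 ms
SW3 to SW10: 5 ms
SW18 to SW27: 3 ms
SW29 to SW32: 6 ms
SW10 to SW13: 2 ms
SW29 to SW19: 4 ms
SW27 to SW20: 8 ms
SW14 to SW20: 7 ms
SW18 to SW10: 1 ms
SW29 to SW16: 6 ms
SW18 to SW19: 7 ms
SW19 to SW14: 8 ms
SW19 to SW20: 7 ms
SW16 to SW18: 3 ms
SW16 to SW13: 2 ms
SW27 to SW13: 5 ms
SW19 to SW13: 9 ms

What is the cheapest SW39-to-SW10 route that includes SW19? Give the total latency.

Best SW39 to SW19: SW39–SW27–SW29–SW19 costing 17
Best SW19 to SW10: SW19–SW18–SW10 costing 8
Total via SW19: 17 + 8 = 25 ms.

25 ms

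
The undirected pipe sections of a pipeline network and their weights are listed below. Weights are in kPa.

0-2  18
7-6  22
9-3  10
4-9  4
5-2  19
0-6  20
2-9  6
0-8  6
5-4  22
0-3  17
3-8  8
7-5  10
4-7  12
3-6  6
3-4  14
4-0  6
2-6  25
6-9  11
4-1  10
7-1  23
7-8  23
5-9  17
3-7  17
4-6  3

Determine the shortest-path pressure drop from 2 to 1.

20 kPa

Settle nodes by increasing distance from 2:
2: 0
9: 6  (via 2)
4: 10  (via 9)
6: 13  (via 4)
0: 16  (via 4)
3: 16  (via 9)
5: 19  (via 2)
1: 20  (via 4)
Shortest route: 2–9–4–1 = 20 kPa.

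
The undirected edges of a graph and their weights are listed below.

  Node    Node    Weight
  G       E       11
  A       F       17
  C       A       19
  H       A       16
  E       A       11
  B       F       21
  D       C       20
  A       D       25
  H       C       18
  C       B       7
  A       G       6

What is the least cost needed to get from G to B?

32

Compare a few routes:
G–A–H–C–B: 6+16+18+7 = 47
G–A–F–B: 6+17+21 = 44
G–E–A–C–B: 11+11+19+7 = 48
G–A–C–B: 6+19+7 = 32
The minimum is 32 via G–A–C–B.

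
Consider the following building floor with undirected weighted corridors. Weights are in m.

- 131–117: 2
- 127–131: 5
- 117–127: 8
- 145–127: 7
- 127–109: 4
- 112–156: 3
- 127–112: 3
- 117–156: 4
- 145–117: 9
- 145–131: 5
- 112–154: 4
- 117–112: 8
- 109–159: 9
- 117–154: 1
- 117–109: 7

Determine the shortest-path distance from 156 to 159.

Running Dijkstra from 156:
156: 0
112: 3  (via 156)
117: 4  (via 156)
154: 5  (via 117)
127: 6  (via 112)
131: 6  (via 117)
109: 10  (via 127)
145: 11  (via 131)
159: 19  (via 109)
Shortest route: 156–112–127–109–159 = 19 m.

19 m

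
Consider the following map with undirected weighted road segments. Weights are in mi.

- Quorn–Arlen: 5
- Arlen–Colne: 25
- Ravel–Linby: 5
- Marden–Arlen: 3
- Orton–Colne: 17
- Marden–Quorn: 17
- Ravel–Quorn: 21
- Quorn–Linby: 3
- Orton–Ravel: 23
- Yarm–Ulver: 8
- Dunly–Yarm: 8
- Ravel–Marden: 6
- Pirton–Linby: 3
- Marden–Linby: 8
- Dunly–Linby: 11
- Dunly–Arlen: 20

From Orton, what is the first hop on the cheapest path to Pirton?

Compare a few routes:
Orton - Ravel - Marden - Arlen - Quorn - Linby - Pirton: 23+6+3+5+3+3 = 43
Orton - Ravel - Linby - Pirton: 23+5+3 = 31
Orton - Ravel - Marden - Linby - Pirton: 23+6+8+3 = 40
Cheapest is Orton - Ravel - Linby - Pirton at 31 mi.
So from Orton the first move is to Ravel.

Ravel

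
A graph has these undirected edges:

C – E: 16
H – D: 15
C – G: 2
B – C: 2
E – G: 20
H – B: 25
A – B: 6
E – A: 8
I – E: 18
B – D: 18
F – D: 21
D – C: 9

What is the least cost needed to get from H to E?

39

Enumerating some paths:
H - B - A - E: 25+6+8 = 39
H - D - C - E: 15+9+16 = 40
Cheapest is H - B - A - E at 39.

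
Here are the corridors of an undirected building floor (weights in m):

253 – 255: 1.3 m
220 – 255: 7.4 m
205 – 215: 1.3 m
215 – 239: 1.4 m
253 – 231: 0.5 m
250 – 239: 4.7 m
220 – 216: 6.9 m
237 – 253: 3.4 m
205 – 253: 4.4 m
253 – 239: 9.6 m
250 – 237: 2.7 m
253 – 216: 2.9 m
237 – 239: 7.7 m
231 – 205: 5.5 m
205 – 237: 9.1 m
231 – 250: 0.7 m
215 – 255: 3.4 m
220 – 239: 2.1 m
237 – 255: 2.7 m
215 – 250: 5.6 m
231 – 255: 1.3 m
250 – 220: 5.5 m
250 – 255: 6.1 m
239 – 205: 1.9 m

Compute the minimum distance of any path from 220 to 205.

4 m

Compare a few routes:
220 → 239 → 205: 2.1+1.9 = 4
220 → 239 → 215 → 205: 2.1+1.4+1.3 = 4.8
Cheapest is 220 → 239 → 205 at 4 m.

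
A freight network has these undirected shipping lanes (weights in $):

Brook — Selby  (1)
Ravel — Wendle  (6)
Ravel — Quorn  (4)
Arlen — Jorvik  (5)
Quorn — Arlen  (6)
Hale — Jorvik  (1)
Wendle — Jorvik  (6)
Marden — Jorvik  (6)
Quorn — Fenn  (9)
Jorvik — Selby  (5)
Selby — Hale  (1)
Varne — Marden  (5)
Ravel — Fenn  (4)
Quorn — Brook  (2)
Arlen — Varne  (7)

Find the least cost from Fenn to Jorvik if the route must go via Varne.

Shortest Fenn→Varne: Fenn–Ravel–Quorn–Arlen–Varne = 21
Shortest Varne→Jorvik: Varne–Marden–Jorvik = 11
Total via Varne: 21 + 11 = $32.

$32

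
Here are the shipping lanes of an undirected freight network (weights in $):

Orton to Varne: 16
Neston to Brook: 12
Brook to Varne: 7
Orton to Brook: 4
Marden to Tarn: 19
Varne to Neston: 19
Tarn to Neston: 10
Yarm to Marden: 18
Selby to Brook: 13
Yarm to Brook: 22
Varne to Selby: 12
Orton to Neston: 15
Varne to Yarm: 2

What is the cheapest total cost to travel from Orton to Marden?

$31

Candidate routes:
Orton → Brook → Varne → Yarm → Marden: 4+7+2+18 = 31
Orton → Brook → Yarm → Marden: 4+22+18 = 44
Orton → Neston → Tarn → Marden: 15+10+19 = 44
Orton → Varne → Yarm → Marden: 16+2+18 = 36
Cheapest is Orton → Brook → Varne → Yarm → Marden at $31.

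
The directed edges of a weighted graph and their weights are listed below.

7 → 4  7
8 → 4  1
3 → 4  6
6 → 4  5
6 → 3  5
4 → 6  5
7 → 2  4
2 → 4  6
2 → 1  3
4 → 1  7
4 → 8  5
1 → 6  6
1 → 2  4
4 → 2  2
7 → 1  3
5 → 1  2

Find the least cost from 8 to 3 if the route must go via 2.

Best 8 to 2: 8–4–2 costing 3
Shortest 2→3: 2–1–6–3 = 14
Total via 2: 3 + 14 = 17.

17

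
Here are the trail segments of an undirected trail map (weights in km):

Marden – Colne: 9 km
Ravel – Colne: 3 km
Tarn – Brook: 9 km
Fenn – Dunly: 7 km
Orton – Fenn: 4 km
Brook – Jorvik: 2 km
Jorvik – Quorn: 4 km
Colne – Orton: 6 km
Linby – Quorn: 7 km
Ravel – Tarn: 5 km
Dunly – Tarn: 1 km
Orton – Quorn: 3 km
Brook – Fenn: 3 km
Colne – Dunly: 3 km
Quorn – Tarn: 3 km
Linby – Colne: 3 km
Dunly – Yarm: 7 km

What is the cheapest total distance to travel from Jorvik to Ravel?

12 km

Compare a few routes:
Jorvik → Quorn → Tarn → Dunly → Colne → Ravel: 4+3+1+3+3 = 14
Jorvik → Quorn → Tarn → Ravel: 4+3+5 = 12
The minimum is 12 km via Jorvik → Quorn → Tarn → Ravel.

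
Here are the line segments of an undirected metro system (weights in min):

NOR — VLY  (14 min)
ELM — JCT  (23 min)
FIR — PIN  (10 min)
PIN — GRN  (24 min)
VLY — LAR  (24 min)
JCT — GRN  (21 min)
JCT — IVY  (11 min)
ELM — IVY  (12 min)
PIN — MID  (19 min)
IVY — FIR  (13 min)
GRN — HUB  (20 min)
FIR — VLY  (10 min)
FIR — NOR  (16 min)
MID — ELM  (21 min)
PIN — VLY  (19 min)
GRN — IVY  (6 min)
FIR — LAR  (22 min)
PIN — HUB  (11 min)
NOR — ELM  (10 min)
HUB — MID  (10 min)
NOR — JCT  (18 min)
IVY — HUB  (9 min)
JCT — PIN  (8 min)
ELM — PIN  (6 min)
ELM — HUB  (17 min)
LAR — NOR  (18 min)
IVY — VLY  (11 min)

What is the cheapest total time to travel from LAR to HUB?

Candidate routes:
LAR–FIR–PIN–HUB: 22+10+11 = 43
LAR–FIR–IVY–HUB: 22+13+9 = 44
Cheapest is LAR–FIR–PIN–HUB at 43 min.

43 min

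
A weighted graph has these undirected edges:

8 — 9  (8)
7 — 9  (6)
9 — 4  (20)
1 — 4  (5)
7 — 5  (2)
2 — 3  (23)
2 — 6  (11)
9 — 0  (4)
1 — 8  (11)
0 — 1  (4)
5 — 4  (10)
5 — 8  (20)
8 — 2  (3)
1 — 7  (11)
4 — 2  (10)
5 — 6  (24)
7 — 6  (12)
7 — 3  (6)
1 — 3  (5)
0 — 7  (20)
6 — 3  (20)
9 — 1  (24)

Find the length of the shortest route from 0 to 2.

15

Compare a few routes:
0 - 9 - 8 - 2: 4+8+3 = 15
0 - 1 - 8 - 2: 4+11+3 = 18
0 - 1 - 4 - 2: 4+5+10 = 19
The minimum is 15 via 0 - 9 - 8 - 2.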